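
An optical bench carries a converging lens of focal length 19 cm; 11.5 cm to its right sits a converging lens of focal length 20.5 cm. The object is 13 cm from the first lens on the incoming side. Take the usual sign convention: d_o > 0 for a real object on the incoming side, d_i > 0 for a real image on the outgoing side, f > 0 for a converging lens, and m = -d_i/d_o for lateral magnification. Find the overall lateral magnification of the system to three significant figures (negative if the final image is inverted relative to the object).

-2.02

Lens 1: 1/d_i1 = 1/f_1 - 1/d_o1 = 1/19 - 1/13 = -0.02429 cm^-1, so d_i1 = -41.167 cm.
m_1 = -(-41.167)/13 = 3.1667.
With d_i1 < 0 the first image is virtual and lies on the object side; the object distance for lens 2 is d_o2 = 11.5 - (-41.167) = 52.667 cm.
Lens 2: 1/d_i2 = 1/f_2 - 1/d_o2 = 1/20.5 - 1/(52.667) = 0.02979 cm^-1, so d_i2 = 33.565 cm.
m_2 = -(33.565)/(52.667) = -0.6373.
Overall magnification: m = m_1 m_2 = -2.0181.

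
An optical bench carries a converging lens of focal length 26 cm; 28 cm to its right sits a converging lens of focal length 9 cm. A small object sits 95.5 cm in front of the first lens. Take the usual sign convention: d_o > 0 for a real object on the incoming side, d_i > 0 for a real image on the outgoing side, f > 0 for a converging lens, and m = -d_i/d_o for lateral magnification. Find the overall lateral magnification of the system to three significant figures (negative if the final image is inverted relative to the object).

Applying the thin-lens equation to the first lens, 1/26 = 1/95.5 + 1/d_i1, which gives d_i1 = 35.727 cm.
Its lateral magnification is m_1 = -d_i1/d_o1 = -(35.727)/95.5 = -0.3741.
This image would form 35.727 cm past lens 1, i.e. 7.727 cm beyond lens 2, so it is a virtual object for lens 2: d_o2 = 28 - 35.727 = -7.727 cm.
Applying the thin-lens equation again with f_2 = 9 cm and d_o2 = -7.727 cm gives d_i2 = 4.157 cm.
m_2 = -(4.157)/(-7.727) = 0.5381.
Overall magnification: m = m_1 m_2 = -0.2013.

-0.201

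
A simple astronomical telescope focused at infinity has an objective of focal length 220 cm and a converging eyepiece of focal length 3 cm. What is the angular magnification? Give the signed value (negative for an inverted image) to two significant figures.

M = -f_obj/f_eye = -220/(3) = -73.333.

-73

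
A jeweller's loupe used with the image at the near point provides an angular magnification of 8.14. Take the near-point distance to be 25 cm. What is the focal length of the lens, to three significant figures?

3.50 cm

For the image at the near point, M = 1 + D/f.
f = D/(M - 1) = 25/(8.14 - 1) = 3.501 cm.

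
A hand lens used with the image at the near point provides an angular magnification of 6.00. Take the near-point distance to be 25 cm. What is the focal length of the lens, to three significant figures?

For the image at the near point, M = 1 + D/f.
f = D/(M - 1) = 25/(6.0 - 1) = 5.000 cm.

5.00 cm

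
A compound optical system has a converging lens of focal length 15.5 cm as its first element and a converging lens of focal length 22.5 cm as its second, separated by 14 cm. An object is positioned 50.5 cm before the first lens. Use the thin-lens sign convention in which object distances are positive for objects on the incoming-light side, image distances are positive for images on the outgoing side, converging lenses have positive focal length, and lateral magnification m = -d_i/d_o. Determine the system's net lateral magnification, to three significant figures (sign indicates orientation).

-0.323

First lens: d_i1 = 1/(1/15.5 - 1/50.5) = 22.364 cm.
m_1 = -(22.364)/50.5 = -0.4429.
Since 22.364 cm > 14 cm, the first image lies past the second lens and serves as a virtual object: d_o2 = L - d_i1 = -8.364 cm.
Second lens: d_i2 = 1/(1/22.5 - 1/(-8.364)) = 6.098 cm.
m_2 = -(6.098)/(-8.364) = 0.7290.
The system's lateral magnification is m_1 m_2 = (-0.4429)(0.7290) = -0.3228.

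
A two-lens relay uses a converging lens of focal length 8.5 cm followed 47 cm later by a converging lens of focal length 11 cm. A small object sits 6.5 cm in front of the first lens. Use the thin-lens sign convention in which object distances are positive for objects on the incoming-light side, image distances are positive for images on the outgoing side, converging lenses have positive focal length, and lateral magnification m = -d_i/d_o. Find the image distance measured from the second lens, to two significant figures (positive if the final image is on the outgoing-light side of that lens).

13 cm

Lens 1: 1/d_i1 = 1/f_1 - 1/d_o1 = 1/8.5 - 1/6.5 = -0.03620 cm^-1, so d_i1 = -27.625 cm.
With d_i1 < 0 the first image is virtual and lies on the object side; the object distance for lens 2 is d_o2 = 47 - (-27.625) = 74.625 cm.
Lens 2: 1/d_i2 = 1/f_2 - 1/d_o2 = 1/11 - 1/(74.625) = 0.07751 cm^-1, so d_i2 = 12.902 cm.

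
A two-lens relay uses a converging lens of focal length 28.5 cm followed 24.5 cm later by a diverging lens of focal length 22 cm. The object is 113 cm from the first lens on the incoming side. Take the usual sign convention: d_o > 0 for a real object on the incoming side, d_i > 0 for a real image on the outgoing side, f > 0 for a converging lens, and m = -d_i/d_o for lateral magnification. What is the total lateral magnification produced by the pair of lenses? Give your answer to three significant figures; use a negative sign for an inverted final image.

Lens 1: 1/d_i1 = 1/f_1 - 1/d_o1 = 1/28.5 - 1/113 = 0.02624 cm^-1, so d_i1 = 38.112 cm.
m_1 = -(38.112)/113 = -0.3373.
This image would form 38.112 cm past lens 1, i.e. 13.612 cm beyond lens 2, so it is a virtual object for lens 2: d_o2 = 24.5 - 38.112 = -13.612 cm.
Lens 2: 1/d_i2 = 1/f_2 - 1/d_o2 = 1/(-22) - 1/(-13.612) = 0.02801 cm^-1, so d_i2 = 35.704 cm.
m_2 = -(35.704)/(-13.612) = 2.6229.
The system's lateral magnification is m_1 m_2 = (-0.3373)(2.6229) = -0.8847.

-0.885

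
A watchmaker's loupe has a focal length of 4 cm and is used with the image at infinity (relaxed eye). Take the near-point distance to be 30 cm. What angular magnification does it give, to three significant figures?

7.50

M = D/f = 30/4 = 7.500.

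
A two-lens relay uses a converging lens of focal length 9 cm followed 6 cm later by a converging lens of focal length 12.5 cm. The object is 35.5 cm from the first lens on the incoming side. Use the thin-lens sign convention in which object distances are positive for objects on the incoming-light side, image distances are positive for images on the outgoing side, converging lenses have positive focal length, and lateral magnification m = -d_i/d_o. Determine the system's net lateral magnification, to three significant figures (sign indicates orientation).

-0.229

Applying the thin-lens equation to the first lens, 1/9 = 1/35.5 + 1/d_i1, which gives d_i1 = 12.057 cm.
Its lateral magnification is m_1 = -d_i1/d_o1 = -(12.057)/35.5 = -0.3396.
This image would form 12.057 cm past lens 1, i.e. 6.057 cm beyond lens 2, so it is a virtual object for lens 2: d_o2 = 6 - 12.057 = -6.057 cm.
Applying the thin-lens equation again with f_2 = 12.5 cm and d_o2 = -6.057 cm gives d_i2 = 4.080 cm.
m_2 = -(4.080)/(-6.057) = 0.6736.
Total m = m_1 x m_2 = (-0.3396)(0.6736) = -0.2288.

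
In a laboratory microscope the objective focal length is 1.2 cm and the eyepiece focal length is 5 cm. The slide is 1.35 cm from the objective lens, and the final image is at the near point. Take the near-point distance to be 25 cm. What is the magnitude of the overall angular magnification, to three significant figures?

48.0

Objective: 1/d_i = 1/f_obj - 1/d_o = 1/1.2 - 1/1.35 = 0.09259 cm^-1, so d_i = 10.800 cm.
m_obj = -d_i/d_o = -10.800/1.35 = -8.000.
Eyepiece angular magnification (image at near point): M_eye = 1 + D/f_e = 1 + 25/5 = 6.000.
Overall M = m_obj x M_eye = (-8.000)(6.000) = -48.00.
|M| = 48.00.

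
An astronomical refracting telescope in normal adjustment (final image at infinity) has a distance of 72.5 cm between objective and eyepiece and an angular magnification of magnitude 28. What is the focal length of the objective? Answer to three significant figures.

70.0 cm

In normal adjustment the tube length equals f_obj + f_eye and |M| = f_obj/f_eye.
So f_obj = 28 f_eye and 28 f_eye + f_eye = 72.5 cm, giving f_eye = 72.5/29 = 2.500 cm and f_obj = 70.000 cm.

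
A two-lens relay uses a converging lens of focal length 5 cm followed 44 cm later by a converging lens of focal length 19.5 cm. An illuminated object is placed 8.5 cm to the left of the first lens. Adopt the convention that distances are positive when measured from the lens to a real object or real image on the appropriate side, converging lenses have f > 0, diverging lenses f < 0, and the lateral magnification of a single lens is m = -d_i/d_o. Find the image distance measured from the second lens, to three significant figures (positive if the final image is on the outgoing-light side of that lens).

First lens: d_i1 = 1/(1/5 - 1/8.5) = 12.143 cm.
The intermediate image is 12.143 cm to the right of lens 1, so d_o2 = L - d_i1 = 44 - 12.143 = 31.857 cm.
Second lens: d_i2 = 1/(1/19.5 - 1/(31.857)) = 50.272 cm.

50.3 cm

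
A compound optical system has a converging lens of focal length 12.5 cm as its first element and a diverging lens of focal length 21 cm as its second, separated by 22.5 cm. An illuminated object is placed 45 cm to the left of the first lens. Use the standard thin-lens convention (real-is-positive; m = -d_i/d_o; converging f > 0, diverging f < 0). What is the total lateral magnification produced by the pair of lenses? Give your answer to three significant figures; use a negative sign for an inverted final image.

-0.308

Lens 1: 1/d_i1 = 1/f_1 - 1/d_o1 = 1/12.5 - 1/45 = 0.05778 cm^-1, so d_i1 = 17.308 cm.
m_1 = -(17.308)/45 = -0.3846.
Object distance for lens 2: d_o2 = 22.5 - 17.308 = 5.192 cm.
Lens 2: 1/d_i2 = 1/f_2 - 1/d_o2 = 1/(-21) - 1/(5.192) = -0.24021 cm^-1, so d_i2 = -4.163 cm.
m_2 = -(-4.163)/(5.192) = 0.8018.
The system's lateral magnification is m_1 m_2 = (-0.3846)(0.8018) = -0.3084.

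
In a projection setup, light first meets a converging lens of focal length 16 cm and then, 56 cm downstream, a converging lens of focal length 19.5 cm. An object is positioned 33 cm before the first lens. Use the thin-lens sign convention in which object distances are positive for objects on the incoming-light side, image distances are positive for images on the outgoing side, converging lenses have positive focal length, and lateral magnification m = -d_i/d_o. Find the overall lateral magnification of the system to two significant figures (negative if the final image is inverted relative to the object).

3.4

Lens 1: 1/d_i1 = 1/f_1 - 1/d_o1 = 1/16 - 1/33 = 0.03220 cm^-1, so d_i1 = 31.059 cm.
m_1 = -(31.059)/33 = -0.9412.
The intermediate image is 31.059 cm to the right of lens 1, so d_o2 = L - d_i1 = 56 - 31.059 = 24.941 cm.
Lens 2: 1/d_i2 = 1/f_2 - 1/d_o2 = 1/19.5 - 1/(24.941) = 0.01119 cm^-1, so d_i2 = 89.384 cm.
m_2 = -(89.384)/(24.941) = -3.5838.
Overall magnification: m = m_1 m_2 = 3.3730.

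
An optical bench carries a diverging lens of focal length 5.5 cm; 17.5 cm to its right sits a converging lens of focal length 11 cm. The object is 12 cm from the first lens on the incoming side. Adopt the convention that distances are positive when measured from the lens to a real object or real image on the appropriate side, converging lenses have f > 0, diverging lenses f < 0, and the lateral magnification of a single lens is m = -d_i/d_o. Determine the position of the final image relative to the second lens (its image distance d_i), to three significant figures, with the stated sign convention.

22.8 cm

Applying the thin-lens equation to the first lens, 1/(-5.5) = 1/12 + 1/d_i1, which gives d_i1 = -3.771 cm.
The intermediate image is virtual, 3.771 cm to the left of lens 1, so d_o2 = L - d_i1 = 17.5 - (-3.771) = 21.271 cm.
Applying the thin-lens equation again with f_2 = 11 cm and d_o2 = 21.271 cm gives d_i2 = 22.780 cm.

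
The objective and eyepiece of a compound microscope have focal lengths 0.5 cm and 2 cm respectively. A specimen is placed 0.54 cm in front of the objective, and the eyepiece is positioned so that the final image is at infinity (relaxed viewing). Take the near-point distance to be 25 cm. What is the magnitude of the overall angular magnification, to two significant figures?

Objective: 1/d_i = 1/f_obj - 1/d_o = 1/0.5 - 1/0.54 = 0.14815 cm^-1, so d_i = 6.750 cm.
m_obj = -d_i/d_o = -6.750/0.54 = -12.500.
Eyepiece angular magnification (image at infinity): M_eye = D/f_e = 25/2 = 12.500.
Overall M = m_obj x M_eye = (-12.500)(12.500) = -156.25.
|M| = 156.25.

160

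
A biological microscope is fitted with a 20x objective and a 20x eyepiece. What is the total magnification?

400

The overall magnification of a compound microscope is the product of the objective and eyepiece magnifications:
M = M_obj x M_eye = 20 x 20 = 400.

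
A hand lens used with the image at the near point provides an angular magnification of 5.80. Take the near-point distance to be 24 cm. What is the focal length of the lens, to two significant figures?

5.0 cm

For the image at the near point, M = 1 + D/f.
f = D/(M - 1) = 24/(5.8 - 1) = 5.000 cm.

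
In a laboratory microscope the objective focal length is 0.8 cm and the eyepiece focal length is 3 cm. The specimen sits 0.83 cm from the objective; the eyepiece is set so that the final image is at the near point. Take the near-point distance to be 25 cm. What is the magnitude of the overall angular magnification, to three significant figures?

Objective: 1/d_i = 1/f_obj - 1/d_o = 1/0.8 - 1/0.83 = 0.04518 cm^-1, so d_i = 22.133 cm.
m_obj = -d_i/d_o = -22.133/0.83 = -26.667.
Eyepiece angular magnification (image at near point): M_eye = 1 + D/f_e = 1 + 25/3 = 9.333.
Overall M = m_obj x M_eye = (-26.667)(9.333) = -248.89.
|M| = 248.89.

249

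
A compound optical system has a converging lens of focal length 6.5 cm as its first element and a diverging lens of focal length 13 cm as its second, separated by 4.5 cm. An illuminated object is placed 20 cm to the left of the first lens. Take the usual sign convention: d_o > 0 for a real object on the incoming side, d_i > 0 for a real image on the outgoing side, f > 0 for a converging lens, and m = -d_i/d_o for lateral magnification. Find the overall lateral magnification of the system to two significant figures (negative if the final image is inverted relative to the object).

-0.80

Applying the thin-lens equation to the first lens, 1/6.5 = 1/20 + 1/d_i1, which gives d_i1 = 9.630 cm.
Its lateral magnification is m_1 = -d_i1/d_o1 = -(9.630)/20 = -0.4815.
This image would form 9.630 cm past lens 1, i.e. 5.130 cm beyond lens 2, so it is a virtual object for lens 2: d_o2 = 4.5 - 9.630 = -5.130 cm.
Applying the thin-lens equation again with f_2 = -13 cm and d_o2 = -5.130 cm gives d_i2 = 8.473 cm.
m_2 = -(8.473)/(-5.130) = 1.6518.
The system's lateral magnification is m_1 m_2 = (-0.4815)(1.6518) = -0.7953.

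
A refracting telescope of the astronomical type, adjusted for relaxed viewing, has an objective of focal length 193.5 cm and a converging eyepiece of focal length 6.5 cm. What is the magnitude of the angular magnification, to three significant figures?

29.8

|M| = f_obj/|f_eye| = 193.5/6.5 = 29.769.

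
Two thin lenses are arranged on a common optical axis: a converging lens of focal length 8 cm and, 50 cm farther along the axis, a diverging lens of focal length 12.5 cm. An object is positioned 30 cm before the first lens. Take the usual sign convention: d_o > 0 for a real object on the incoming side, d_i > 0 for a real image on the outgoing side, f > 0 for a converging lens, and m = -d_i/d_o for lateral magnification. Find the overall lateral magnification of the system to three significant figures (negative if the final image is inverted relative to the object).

Applying the thin-lens equation to the first lens, 1/8 = 1/30 + 1/d_i1, which gives d_i1 = 10.909 cm.
Its lateral magnification is m_1 = -d_i1/d_o1 = -(10.909)/30 = -0.3636.
The intermediate image is 10.909 cm to the right of lens 1, so d_o2 = L - d_i1 = 50 - 10.909 = 39.091 cm.
Applying the thin-lens equation again with f_2 = -12.5 cm and d_o2 = 39.091 cm gives d_i2 = -9.471 cm.
m_2 = -(-9.471)/(39.091) = 0.2423.
Overall magnification: m = m_1 m_2 = -0.0881.

-0.0881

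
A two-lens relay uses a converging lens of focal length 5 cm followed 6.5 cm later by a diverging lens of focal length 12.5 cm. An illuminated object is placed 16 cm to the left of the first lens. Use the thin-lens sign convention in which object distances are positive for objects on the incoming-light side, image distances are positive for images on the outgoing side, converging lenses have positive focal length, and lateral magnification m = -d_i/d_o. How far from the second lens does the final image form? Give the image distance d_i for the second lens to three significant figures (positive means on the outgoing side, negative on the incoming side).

0.824 cm

Lens 1: 1/d_i1 = 1/f_1 - 1/d_o1 = 1/5 - 1/16 = 0.13750 cm^-1, so d_i1 = 7.273 cm.
This image would form 7.273 cm past lens 1, i.e. 0.773 cm beyond lens 2, so it is a virtual object for lens 2: d_o2 = 6.5 - 7.273 = -0.773 cm.
Lens 2: 1/d_i2 = 1/f_2 - 1/d_o2 = 1/(-12.5) - 1/(-0.773) = 1.21412 cm^-1, so d_i2 = 0.824 cm.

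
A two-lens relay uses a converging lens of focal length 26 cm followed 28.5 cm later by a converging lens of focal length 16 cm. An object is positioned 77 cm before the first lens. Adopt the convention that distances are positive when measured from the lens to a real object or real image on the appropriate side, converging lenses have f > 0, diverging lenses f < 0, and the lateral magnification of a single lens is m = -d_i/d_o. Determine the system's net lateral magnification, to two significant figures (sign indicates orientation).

-0.30

First lens: d_i1 = 1/(1/26 - 1/77) = 39.255 cm.
m_1 = -(39.255)/77 = -0.5098.
This image would form 39.255 cm past lens 1, i.e. 10.755 cm beyond lens 2, so it is a virtual object for lens 2: d_o2 = 28.5 - 39.255 = -10.755 cm.
Second lens: d_i2 = 1/(1/16 - 1/(-10.755)) = 6.432 cm.
m_2 = -(6.432)/(-10.755) = 0.5980.
Total m = m_1 x m_2 = (-0.5098)(0.5980) = -0.3049.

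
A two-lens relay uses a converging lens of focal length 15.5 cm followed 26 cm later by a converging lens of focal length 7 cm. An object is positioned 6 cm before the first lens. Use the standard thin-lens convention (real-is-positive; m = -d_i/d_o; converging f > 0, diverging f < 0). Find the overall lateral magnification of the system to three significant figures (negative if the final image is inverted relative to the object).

-0.397

Applying the thin-lens equation to the first lens, 1/15.5 = 1/6 + 1/d_i1, which gives d_i1 = -9.789 cm.
Its lateral magnification is m_1 = -d_i1/d_o1 = -(-9.789)/6 = 1.6316.
The intermediate image is virtual, 9.789 cm to the left of lens 1, so d_o2 = L - d_i1 = 26 - (-9.789) = 35.789 cm.
Applying the thin-lens equation again with f_2 = 7 cm and d_o2 = 35.789 cm gives d_i2 = 8.702 cm.
m_2 = -(8.702)/(35.789) = -0.2431.
The system's lateral magnification is m_1 m_2 = (1.6316)(-0.2431) = -0.3967.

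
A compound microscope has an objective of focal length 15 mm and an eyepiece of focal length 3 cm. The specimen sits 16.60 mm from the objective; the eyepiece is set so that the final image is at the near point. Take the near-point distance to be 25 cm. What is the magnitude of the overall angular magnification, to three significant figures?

87.5

Convert to cm: f_obj = 15 mm = 1.5 cm; d_o = 16.60 mm = 1.66 cm.
Objective: 1/d_i = 1/f_obj - 1/d_o = 1/1.5 - 1/1.66 = 0.06426 cm^-1, so d_i = 15.563 cm.
m_obj = -d_i/d_o = -15.563/1.66 = -9.375.
Eyepiece angular magnification (image at near point): M_eye = 1 + D/f_e = 1 + 25/3 = 9.333.
Overall M = m_obj x M_eye = (-9.375)(9.333) = -87.50.
|M| = 87.50.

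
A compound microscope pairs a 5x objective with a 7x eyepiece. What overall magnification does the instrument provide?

35

The overall magnification of a compound microscope is the product of the objective and eyepiece magnifications:
M = M_obj x M_eye = 5 x 7 = 35.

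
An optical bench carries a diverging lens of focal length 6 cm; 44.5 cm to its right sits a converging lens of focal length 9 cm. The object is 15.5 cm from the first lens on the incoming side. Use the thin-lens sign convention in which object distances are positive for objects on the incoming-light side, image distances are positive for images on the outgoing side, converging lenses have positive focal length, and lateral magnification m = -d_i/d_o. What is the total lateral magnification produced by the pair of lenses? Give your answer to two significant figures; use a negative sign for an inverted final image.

Applying the thin-lens equation to the first lens, 1/(-6) = 1/15.5 + 1/d_i1, which gives d_i1 = -4.326 cm.
Its lateral magnification is m_1 = -d_i1/d_o1 = -(-4.326)/15.5 = 0.2791.
With d_i1 < 0 the first image is virtual and lies on the object side; the object distance for lens 2 is d_o2 = 44.5 - (-4.326) = 48.826 cm.
Applying the thin-lens equation again with f_2 = 9 cm and d_o2 = 48.826 cm gives d_i2 = 11.034 cm.
m_2 = -(11.034)/(48.826) = -0.2260.
The system's lateral magnification is m_1 m_2 = (0.2791)(-0.2260) = -0.0631.

-0.063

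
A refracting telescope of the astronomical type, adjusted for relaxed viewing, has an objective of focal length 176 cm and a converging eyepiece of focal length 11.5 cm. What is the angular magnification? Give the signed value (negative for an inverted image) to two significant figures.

-15

M = -f_obj/f_eye = -176/(11.5) = -15.304.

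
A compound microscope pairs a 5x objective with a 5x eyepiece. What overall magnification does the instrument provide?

The overall magnification of a compound microscope is the product of the objective and eyepiece magnifications:
M = M_obj x M_eye = 5 x 5 = 25.

25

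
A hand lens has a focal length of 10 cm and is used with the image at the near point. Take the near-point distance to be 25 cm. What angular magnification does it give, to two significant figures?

M = 1 + D/f = 1 + 25/10 = 3.500.

3.5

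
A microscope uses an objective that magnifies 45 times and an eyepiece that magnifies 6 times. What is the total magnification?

270

The overall magnification of a compound microscope is the product of the objective and eyepiece magnifications:
M = M_obj x M_eye = 45 x 6 = 270.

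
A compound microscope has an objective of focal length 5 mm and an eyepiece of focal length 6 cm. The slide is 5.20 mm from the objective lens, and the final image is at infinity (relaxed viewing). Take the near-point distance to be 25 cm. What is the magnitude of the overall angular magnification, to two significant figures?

100

Convert to cm: f_obj = 5 mm = 0.5 cm; d_o = 5.20 mm = 0.52 cm.
Objective: 1/d_i = 1/f_obj - 1/d_o = 1/0.5 - 1/0.52 = 0.07692 cm^-1, so d_i = 13.000 cm.
m_obj = -d_i/d_o = -13.000/0.52 = -25.000.
Eyepiece angular magnification (image at infinity): M_eye = D/f_e = 25/6 = 4.167.
Overall M = m_obj x M_eye = (-25.000)(4.167) = -104.17.
|M| = 104.17.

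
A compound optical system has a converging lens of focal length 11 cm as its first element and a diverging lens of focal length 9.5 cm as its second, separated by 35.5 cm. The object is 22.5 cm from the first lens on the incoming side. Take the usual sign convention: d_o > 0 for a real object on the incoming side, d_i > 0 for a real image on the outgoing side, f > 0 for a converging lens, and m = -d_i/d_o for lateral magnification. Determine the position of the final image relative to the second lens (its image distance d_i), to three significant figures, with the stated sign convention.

Applying the thin-lens equation to the first lens, 1/11 = 1/22.5 + 1/d_i1, which gives d_i1 = 21.522 cm.
Object distance for lens 2: d_o2 = 35.5 - 21.522 = 13.978 cm.
Applying the thin-lens equation again with f_2 = -9.5 cm and d_o2 = 13.978 cm gives d_i2 = -5.656 cm.

-5.66 cm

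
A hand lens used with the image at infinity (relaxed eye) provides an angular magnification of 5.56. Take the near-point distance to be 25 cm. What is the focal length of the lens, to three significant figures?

4.50 cm

For the image at infinity, M = D/f.
f = D/M = 25/5.56 = 4.496 cm.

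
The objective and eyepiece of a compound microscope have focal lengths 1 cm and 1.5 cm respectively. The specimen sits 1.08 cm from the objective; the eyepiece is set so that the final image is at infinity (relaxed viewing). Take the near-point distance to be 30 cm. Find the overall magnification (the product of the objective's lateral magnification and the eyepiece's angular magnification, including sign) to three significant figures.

Objective: 1/d_i = 1/f_obj - 1/d_o = 1/1 - 1/1.08 = 0.07407 cm^-1, so d_i = 13.500 cm.
m_obj = -d_i/d_o = -13.500/1.08 = -12.500.
Eyepiece angular magnification (image at infinity): M_eye = D/f_e = 30/1.5 = 20.000.
Overall M = m_obj x M_eye = (-12.500)(20.000) = -250.00.

-250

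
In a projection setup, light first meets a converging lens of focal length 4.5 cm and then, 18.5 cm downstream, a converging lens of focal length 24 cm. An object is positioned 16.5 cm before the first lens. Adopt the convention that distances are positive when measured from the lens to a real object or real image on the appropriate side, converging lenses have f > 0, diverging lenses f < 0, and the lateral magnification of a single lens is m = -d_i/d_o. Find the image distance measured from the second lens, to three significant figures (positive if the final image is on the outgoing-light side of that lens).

First lens: d_i1 = 1/(1/4.5 - 1/16.5) = 6.188 cm.
Object distance for lens 2: d_o2 = 18.5 - 6.188 = 12.312 cm.
Second lens: d_i2 = 1/(1/24 - 1/(12.312)) = -25.283 cm.

-25.3 cm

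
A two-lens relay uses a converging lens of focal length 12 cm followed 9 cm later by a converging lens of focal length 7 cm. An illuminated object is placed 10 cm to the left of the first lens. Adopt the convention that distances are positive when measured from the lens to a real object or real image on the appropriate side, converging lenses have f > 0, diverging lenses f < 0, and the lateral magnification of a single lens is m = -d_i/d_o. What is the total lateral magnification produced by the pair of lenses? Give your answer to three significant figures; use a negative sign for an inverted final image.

Lens 1: 1/d_i1 = 1/f_1 - 1/d_o1 = 1/12 - 1/10 = -0.01667 cm^-1, so d_i1 = -60.000 cm.
m_1 = -(-60.000)/10 = 6.0000.
With d_i1 < 0 the first image is virtual and lies on the object side; the object distance for lens 2 is d_o2 = 9 - (-60.000) = 69.000 cm.
Lens 2: 1/d_i2 = 1/f_2 - 1/d_o2 = 1/7 - 1/(69.000) = 0.12836 cm^-1, so d_i2 = 7.790 cm.
m_2 = -(7.790)/(69.000) = -0.1129.
Total m = m_1 x m_2 = (6.0000)(-0.1129) = -0.6774.

-0.677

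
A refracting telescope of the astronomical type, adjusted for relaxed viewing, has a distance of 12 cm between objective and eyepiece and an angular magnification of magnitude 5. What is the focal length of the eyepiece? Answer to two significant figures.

2.0 cm

In normal adjustment the tube length equals f_obj + f_eye and |M| = f_obj/f_eye.
So f_obj = 5 f_eye and 5 f_eye + f_eye = 12 cm, giving f_eye = 12/6 = 2.000 cm and f_obj = 10.000 cm.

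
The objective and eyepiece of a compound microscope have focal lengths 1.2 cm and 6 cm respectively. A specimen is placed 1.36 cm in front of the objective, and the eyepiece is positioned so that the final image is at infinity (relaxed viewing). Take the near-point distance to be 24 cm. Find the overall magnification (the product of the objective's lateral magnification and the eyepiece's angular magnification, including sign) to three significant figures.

-30.0

Objective: 1/d_i = 1/f_obj - 1/d_o = 1/1.2 - 1/1.36 = 0.09804 cm^-1, so d_i = 10.200 cm.
m_obj = -d_i/d_o = -10.200/1.36 = -7.500.
Eyepiece angular magnification (image at infinity): M_eye = D/f_e = 24/6 = 4.000.
Overall M = m_obj x M_eye = (-7.500)(4.000) = -30.00.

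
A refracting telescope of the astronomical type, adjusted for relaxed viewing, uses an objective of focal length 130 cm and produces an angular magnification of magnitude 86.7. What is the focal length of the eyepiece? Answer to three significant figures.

|M| = f_obj/f_eye, so f_eye = f_obj/|M| = 130/86.7 = 1.499 cm.

1.50 cm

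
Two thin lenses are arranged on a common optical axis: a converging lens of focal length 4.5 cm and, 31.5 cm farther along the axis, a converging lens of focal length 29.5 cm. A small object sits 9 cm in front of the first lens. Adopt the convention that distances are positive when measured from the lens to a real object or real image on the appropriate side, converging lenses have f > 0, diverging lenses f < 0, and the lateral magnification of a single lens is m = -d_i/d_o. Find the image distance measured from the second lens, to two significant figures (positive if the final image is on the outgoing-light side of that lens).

-95 cm

Lens 1: 1/d_i1 = 1/f_1 - 1/d_o1 = 1/4.5 - 1/9 = 0.11111 cm^-1, so d_i1 = 9.000 cm.
That image sits 22.500 cm in front of the second lens, so d_o2 = 22.500 cm.
Lens 2: 1/d_i2 = 1/f_2 - 1/d_o2 = 1/29.5 - 1/(22.500) = -0.01055 cm^-1, so d_i2 = -94.821 cm.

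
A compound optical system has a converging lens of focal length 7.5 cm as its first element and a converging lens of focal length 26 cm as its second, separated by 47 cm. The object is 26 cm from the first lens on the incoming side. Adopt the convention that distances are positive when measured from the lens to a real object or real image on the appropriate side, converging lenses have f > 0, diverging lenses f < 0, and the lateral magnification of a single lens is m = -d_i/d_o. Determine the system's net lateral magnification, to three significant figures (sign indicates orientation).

1.01

First lens: d_i1 = 1/(1/7.5 - 1/26) = 10.541 cm.
m_1 = -(10.541)/26 = -0.4054.
That image sits 36.459 cm in front of the second lens, so d_o2 = 36.459 cm.
Second lens: d_i2 = 1/(1/26 - 1/(36.459)) = 90.630 cm.
m_2 = -(90.630)/(36.459) = -2.4858.
The system's lateral magnification is m_1 m_2 = (-0.4054)(-2.4858) = 1.0078.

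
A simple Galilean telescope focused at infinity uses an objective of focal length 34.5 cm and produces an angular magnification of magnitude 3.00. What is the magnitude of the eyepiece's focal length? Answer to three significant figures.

|M| = f_obj/|f_eye|, so |f_eye| = f_obj/|M| = 34.5/3.0 = 11.500 cm.
(The eyepiece is diverging, so its signed focal length is -11.500 cm.)

11.5 cm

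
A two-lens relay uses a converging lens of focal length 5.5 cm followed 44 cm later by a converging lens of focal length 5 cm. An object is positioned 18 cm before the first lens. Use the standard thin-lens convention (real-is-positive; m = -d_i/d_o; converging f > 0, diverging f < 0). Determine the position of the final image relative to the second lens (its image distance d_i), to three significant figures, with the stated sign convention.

Lens 1: 1/d_i1 = 1/f_1 - 1/d_o1 = 1/5.5 - 1/18 = 0.12626 cm^-1, so d_i1 = 7.920 cm.
Object distance for lens 2: d_o2 = 44 - 7.920 = 36.080 cm.
Lens 2: 1/d_i2 = 1/f_2 - 1/d_o2 = 1/5 - 1/(36.080) = 0.17228 cm^-1, so d_i2 = 5.804 cm.

5.80 cm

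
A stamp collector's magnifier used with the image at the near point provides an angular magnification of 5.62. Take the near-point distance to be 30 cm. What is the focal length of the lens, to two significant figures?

For the image at the near point, M = 1 + D/f.
f = D/(M - 1) = 30/(5.62 - 1) = 6.494 cm.

6.5 cm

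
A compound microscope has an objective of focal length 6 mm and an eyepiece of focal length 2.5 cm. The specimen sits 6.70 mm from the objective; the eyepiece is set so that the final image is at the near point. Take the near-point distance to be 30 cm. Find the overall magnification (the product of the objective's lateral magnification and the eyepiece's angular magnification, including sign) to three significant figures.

-111

Convert to cm: f_obj = 6 mm = 0.6 cm; d_o = 6.70 mm = 0.67 cm.
Objective: 1/d_i = 1/f_obj - 1/d_o = 1/0.6 - 1/0.67 = 0.17413 cm^-1, so d_i = 5.743 cm.
m_obj = -d_i/d_o = -5.743/0.67 = -8.571.
Eyepiece angular magnification (image at near point): M_eye = 1 + D/f_e = 1 + 30/2.5 = 13.000.
Overall M = m_obj x M_eye = (-8.571)(13.000) = -111.43.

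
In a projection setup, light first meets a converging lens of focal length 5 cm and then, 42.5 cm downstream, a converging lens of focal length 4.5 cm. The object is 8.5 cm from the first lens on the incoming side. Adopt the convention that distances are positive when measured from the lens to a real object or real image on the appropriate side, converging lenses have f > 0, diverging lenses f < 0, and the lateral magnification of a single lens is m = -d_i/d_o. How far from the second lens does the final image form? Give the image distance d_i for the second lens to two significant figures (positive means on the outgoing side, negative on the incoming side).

5.3 cm

First lens: d_i1 = 1/(1/5 - 1/8.5) = 12.143 cm.
Object distance for lens 2: d_o2 = 42.5 - 12.143 = 30.357 cm.
Second lens: d_i2 = 1/(1/4.5 - 1/(30.357)) = 5.283 cm.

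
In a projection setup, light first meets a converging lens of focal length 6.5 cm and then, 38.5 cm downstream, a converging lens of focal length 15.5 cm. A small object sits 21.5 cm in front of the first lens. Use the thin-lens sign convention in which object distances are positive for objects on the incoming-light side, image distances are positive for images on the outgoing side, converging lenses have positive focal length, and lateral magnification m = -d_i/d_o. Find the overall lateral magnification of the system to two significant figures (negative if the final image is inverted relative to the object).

Applying the thin-lens equation to the first lens, 1/6.5 = 1/21.5 + 1/d_i1, which gives d_i1 = 9.317 cm.
Its lateral magnification is m_1 = -d_i1/d_o1 = -(9.317)/21.5 = -0.4333.
The intermediate image is 9.317 cm to the right of lens 1, so d_o2 = L - d_i1 = 38.5 - 9.317 = 29.183 cm.
Applying the thin-lens equation again with f_2 = 15.5 cm and d_o2 = 29.183 cm gives d_i2 = 33.058 cm.
m_2 = -(33.058)/(29.183) = -1.1328.
Overall magnification: m = m_1 m_2 = 0.4909.

0.49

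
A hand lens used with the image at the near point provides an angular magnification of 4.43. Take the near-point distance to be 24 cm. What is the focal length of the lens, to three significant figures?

7.00 cm

For the image at the near point, M = 1 + D/f.
f = D/(M - 1) = 24/(4.43 - 1) = 6.997 cm.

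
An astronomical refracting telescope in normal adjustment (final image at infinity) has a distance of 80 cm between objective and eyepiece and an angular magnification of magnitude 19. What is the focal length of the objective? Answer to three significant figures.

In normal adjustment the tube length equals f_obj + f_eye and |M| = f_obj/f_eye.
So f_obj = 19 f_eye and 19 f_eye + f_eye = 80 cm, giving f_eye = 80/20 = 4.000 cm and f_obj = 76.000 cm.

76.0 cm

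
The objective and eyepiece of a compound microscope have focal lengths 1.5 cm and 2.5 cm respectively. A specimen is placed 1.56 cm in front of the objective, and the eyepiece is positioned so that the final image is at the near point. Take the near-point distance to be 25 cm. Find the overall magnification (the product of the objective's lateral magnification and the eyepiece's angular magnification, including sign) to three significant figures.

-275

Objective: 1/d_i = 1/f_obj - 1/d_o = 1/1.5 - 1/1.56 = 0.02564 cm^-1, so d_i = 39.000 cm.
m_obj = -d_i/d_o = -39.000/1.56 = -25.000.
Eyepiece angular magnification (image at near point): M_eye = 1 + D/f_e = 1 + 25/2.5 = 11.000.
Overall M = m_obj x M_eye = (-25.000)(11.000) = -275.00.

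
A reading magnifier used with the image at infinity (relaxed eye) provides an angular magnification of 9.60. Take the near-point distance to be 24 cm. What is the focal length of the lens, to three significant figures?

2.50 cm

For the image at infinity, M = D/f.
f = D/M = 24/9.6 = 2.500 cm.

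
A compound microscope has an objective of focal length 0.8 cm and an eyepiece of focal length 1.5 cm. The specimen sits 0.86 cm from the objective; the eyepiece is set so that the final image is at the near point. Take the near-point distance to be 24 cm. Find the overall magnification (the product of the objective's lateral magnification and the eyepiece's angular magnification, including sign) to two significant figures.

Objective: 1/d_i = 1/f_obj - 1/d_o = 1/0.8 - 1/0.86 = 0.08721 cm^-1, so d_i = 11.467 cm.
m_obj = -d_i/d_o = -11.467/0.86 = -13.333.
Eyepiece angular magnification (image at near point): M_eye = 1 + D/f_e = 1 + 24/1.5 = 17.000.
Overall M = m_obj x M_eye = (-13.333)(17.000) = -226.67.

-230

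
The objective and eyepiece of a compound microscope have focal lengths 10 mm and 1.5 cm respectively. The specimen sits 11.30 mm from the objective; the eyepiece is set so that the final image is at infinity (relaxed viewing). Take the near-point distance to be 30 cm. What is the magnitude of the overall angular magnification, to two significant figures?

Convert to cm: f_obj = 10 mm = 1 cm; d_o = 11.30 mm = 1.13 cm.
Objective: 1/d_i = 1/f_obj - 1/d_o = 1/1 - 1/1.13 = 0.11504 cm^-1, so d_i = 8.692 cm.
m_obj = -d_i/d_o = -8.692/1.13 = -7.692.
Eyepiece angular magnification (image at infinity): M_eye = D/f_e = 30/1.5 = 20.000.
Overall M = m_obj x M_eye = (-7.692)(20.000) = -153.85.
|M| = 153.85.

150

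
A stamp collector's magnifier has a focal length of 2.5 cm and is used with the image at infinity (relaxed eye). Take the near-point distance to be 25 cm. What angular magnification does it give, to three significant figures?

M = D/f = 25/2.5 = 10.000.

10.0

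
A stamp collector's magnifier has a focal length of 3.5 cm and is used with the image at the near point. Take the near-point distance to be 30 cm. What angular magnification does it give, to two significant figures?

9.6

M = 1 + D/f = 1 + 30/3.5 = 9.571.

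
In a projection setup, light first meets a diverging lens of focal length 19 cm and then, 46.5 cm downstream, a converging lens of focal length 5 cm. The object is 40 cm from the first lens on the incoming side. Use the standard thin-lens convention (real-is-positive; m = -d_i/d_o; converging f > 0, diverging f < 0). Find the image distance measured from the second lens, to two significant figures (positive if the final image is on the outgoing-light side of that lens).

First lens: d_i1 = 1/(1/(-19) - 1/40) = -12.881 cm.
The intermediate image is virtual, 12.881 cm to the left of lens 1, so d_o2 = L - d_i1 = 46.5 - (-12.881) = 59.381 cm.
Second lens: d_i2 = 1/(1/5 - 1/(59.381)) = 5.460 cm.

5.5 cm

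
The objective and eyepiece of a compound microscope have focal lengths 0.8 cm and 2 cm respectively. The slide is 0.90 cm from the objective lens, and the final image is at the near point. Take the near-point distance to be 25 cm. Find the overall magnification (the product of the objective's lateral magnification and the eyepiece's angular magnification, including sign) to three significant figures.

-108

Objective: 1/d_i = 1/f_obj - 1/d_o = 1/0.8 - 1/0.90 = 0.13889 cm^-1, so d_i = 7.200 cm.
m_obj = -d_i/d_o = -7.200/0.90 = -8.000.
Eyepiece angular magnification (image at near point): M_eye = 1 + D/f_e = 1 + 25/2 = 13.500.
Overall M = m_obj x M_eye = (-8.000)(13.500) = -108.00.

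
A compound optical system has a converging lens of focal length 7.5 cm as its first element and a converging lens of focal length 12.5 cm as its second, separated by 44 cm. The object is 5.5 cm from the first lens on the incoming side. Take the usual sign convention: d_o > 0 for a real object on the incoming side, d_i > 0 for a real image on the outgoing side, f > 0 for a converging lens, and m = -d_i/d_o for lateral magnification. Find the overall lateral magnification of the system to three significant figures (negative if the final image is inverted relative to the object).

-0.899

Lens 1: 1/d_i1 = 1/f_1 - 1/d_o1 = 1/7.5 - 1/5.5 = -0.04848 cm^-1, so d_i1 = -20.625 cm.
m_1 = -(-20.625)/5.5 = 3.7500.
The intermediate image is virtual, 20.625 cm to the left of lens 1, so d_o2 = L - d_i1 = 44 - (-20.625) = 64.625 cm.
Lens 2: 1/d_i2 = 1/f_2 - 1/d_o2 = 1/12.5 - 1/(64.625) = 0.06453 cm^-1, so d_i2 = 15.498 cm.
m_2 = -(15.498)/(64.625) = -0.2398.
Total m = m_1 x m_2 = (3.7500)(-0.2398) = -0.8993.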